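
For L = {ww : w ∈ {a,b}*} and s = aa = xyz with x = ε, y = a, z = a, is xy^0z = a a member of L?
No

xy⁰z = ε · ε · a = a.
a has odd length 1, so it cannot be written as ww and is not in L.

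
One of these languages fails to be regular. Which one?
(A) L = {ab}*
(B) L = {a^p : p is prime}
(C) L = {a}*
(B) {a^p : p is prime}

(B) L = {a^p : p is prime} is NOT regular.

The pumping lemma can be used to prove this:
After pumping, the length becomes composite

The other languages are regular because they can be recognized by finite automata.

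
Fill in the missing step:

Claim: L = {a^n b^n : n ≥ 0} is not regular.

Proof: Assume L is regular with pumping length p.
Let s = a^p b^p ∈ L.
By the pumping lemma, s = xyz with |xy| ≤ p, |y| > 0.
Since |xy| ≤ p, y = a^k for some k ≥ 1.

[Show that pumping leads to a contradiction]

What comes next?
Consider xy²z = a^(p+k) b^p.

Since k ≥ 1, we have p + k > p.
So xy²z has more a's than b's: (p+k) a's vs p b's.
This means xy²z ∉ L because a^n b^n requires equal counts.

This contradicts the pumping lemma which states xy²z ∈ L.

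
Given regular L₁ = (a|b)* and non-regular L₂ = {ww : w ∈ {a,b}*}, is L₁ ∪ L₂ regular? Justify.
Yes — L₁ ∪ L₂ is regular.

{ww} ⊆ (a|b)*, so L₁ ∪ L₂ = (a|b)*, which is regular.

Note that the bare facts "L₁ regular, L₂ non-regular" do not settle the question by themselves: the closure of regular languages under ∪, ∩, complement and difference applies only when BOTH operands are regular. With a non-regular operand the result can come out regular or non-regular depending on the specific languages, so one has to work out L₁ ∪ L₂ for this particular pair, as above.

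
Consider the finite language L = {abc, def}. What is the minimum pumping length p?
p = 4

For a finite language L, the pumping lemma holds vacuously if p > max|s| for s ∈ L.

The longest string in L = {abc, def} has length 3.
If p = 4, then no string s ∈ L has |s| ≥ p, so the condition is vacuously true.

The minimum pumping length is p = 4.

Why no smaller p works: for any p ≤ 3, the longest string s ∈ L has |s| = 3 ≥ p, so it would
have to be pumpable; but pumping up (i = 2, 3, ...) produces ever longer strings, which cannot all lie in the
finite language L. So the pumping property fails for every p ≤ 3.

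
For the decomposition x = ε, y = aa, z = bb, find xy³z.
aaaaaabb

Given x = '', y = 'aa', z = 'bb' and i = 3:

xy^3z = x + y·y·...·y (3 times) + z
       = '' + 'aa'^3 + 'bb'
       = '' + 'aaaaaa' + 'bb'
       = 'aaaaaabb'

The pumped string is 'aaaaaabb' with length 8.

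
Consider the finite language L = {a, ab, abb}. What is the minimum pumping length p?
p = 4

For a finite language L, the pumping lemma holds vacuously if p > max|s| for s ∈ L.

The longest string in L = {a, ab, abb} has length 3.
If p = 4, then no string s ∈ L has |s| ≥ p, so the condition is vacuously true.

The minimum pumping length is p = 4.

Why no smaller p works: for any p ≤ 3, the longest string s ∈ L has |s| = 3 ≥ p, so it would
have to be pumpable; but pumping up (i = 2, 3, ...) produces ever longer strings, which cannot all lie in the
finite language L. So the pumping property fails for every p ≤ 3.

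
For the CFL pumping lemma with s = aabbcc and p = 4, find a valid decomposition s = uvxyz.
u='a', v='a', x='bb', y='c', z='c'

For s = aabbcc with pumping length p = 4:

One valid decomposition:
- u = 'a'
- v = 'a'
- x = 'bb'
- y = 'c'
- z = 'c'

Verification:
- uvxyz = 'a' + 'a' + 'bb' + 'c' + 'c' = aabbcc ✓
- |vxy| = |'abbc'| = 4 ≤ 4 ✓
- |vy| = |'ac'| = 2 > 0 ✓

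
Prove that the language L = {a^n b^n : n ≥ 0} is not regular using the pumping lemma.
Assume for contradiction that L is regular, and let p ≥ 1 be the pumping length given by the pumping lemma.
Choose s = a^p b^p. Then s ∈ L and |s| = 2p ≥ p.
By the pumping lemma, s = xyz for some x, y, z with |xy| ≤ p, |y| ≥ 1, and xy^i z ∈ L for every i ≥ 0.
Since |xy| ≤ p and the first p symbols of s are all a's, we must have y = a^k for some k with 1 ≤ k ≤ p.

Take i = 0: xy⁰z = a^(p − k) b^p.
This string has p − k a's but p b's, and p − k < p because k ≥ 1. So xy⁰z ∉ L.

This contradicts the pumping lemma, which requires xy^i z ∈ L for all i ≥ 0.
Hence L = {a^n b^n : n ≥ 0} is not regular. ∎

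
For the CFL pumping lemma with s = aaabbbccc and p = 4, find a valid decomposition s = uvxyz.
u='aa', v='a', x='bb', y='b', z='ccc'

For s = aaabbbccc with pumping length p = 4:

One valid decomposition:
- u = 'aa'
- v = 'a'
- x = 'bb'
- y = 'b'
- z = 'ccc'

Verification:
- uvxyz = 'aa' + 'a' + 'bb' + 'b' + 'ccc' = aaabbbccc ✓
- |vxy| = |'abbb'| = 4 ≤ 4 ✓
- |vy| = |'ab'| = 2 > 0 ✓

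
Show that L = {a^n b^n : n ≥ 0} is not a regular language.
Assume for contradiction that L is regular, and let p ≥ 1 be the pumping length given by the pumping lemma.
Choose s = a^p b^p. Then s ∈ L and |s| = 2p ≥ p.
By the pumping lemma, s = xyz for some x, y, z with |xy| ≤ p, |y| ≥ 1, and xy^i z ∈ L for every i ≥ 0.
Since |xy| ≤ p and the first p symbols of s are all a's, we must have y = a^k for some k with 1 ≤ k ≤ p.

Take i = 2: xy²z = a^(p + k) b^p.
This string has p + k a's but p b's, and p + k > p because k ≥ 1. So xy²z ∉ L.

This contradicts the pumping lemma, which requires xy^i z ∈ L for all i ≥ 0.
Hence L = {a^n b^n : n ≥ 0} is not regular. ∎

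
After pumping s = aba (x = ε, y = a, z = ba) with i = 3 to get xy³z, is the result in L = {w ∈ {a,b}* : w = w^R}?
No

xy³z = ε · aaa · ba = aaaba.
aaaba reversed is abaaa ≠ aaaba, so it is not a palindrome and is not in L.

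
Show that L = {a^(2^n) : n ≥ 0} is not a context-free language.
Assume for contradiction that L is context-free, and let p ≥ 1 be the pumping length given by the pumping lemma for CFLs.
Choose s = a^(2^p). Then s ∈ L and |s| = 2^p ≥ p.
By the CFL pumping lemma, s = uvxyz for some u, v, x, y, z with |vxy| ≤ p, |vy| ≥ 1, and uv^i xy^i z ∈ L for every i ≥ 0.
All symbols are a's, so only lengths matter: let k = |vy|, with 1 ≤ k ≤ |vxy| ≤ p < 2^p.

Take i = 2: |uv²xy²z| = 2^p + k, and 2^p < 2^p + k < 2^p + 2^p = 2^(p+1).
So the length lies strictly between consecutive powers of two and is not a power of 2; uv²xy²z ∉ L.

This contradicts the CFL pumping lemma, which requires uv^i xy^i z ∈ L for all i ≥ 0.
Hence L = {a^(2^n) : n ≥ 0} is not context-free. ∎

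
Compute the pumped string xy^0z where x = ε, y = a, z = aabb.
aabb

Given x = '', y = 'a', z = 'aabb' and i = 0:

xy^0z = x + y·y·...·y (0 times) + z
       = '' + 'a'^0 + 'aabb'
       = '' + '' + 'aabb'
       = 'aabb'

The pumped string is 'aabb' with length 4.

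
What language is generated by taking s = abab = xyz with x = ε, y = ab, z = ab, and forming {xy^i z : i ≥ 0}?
{xy^i z : i ≥ 0} = {(ab)^(i+1) : i ≥ 0} = {ab, abab, ababab, ...}

With x = ε, y = ab, z = ab: Pumping 'ab' gives strings of alternating a's and b's.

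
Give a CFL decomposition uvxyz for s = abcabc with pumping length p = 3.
u='ab', v='c', x='a', y='b', z='c'

For s = abcabc with pumping length p = 3:

One valid decomposition:
- u = 'ab'
- v = 'c'
- x = 'a'
- y = 'b'
- z = 'c'

Verification:
- uvxyz = 'ab' + 'c' + 'a' + 'b' + 'c' = abcabc ✓
- |vxy| = |'cab'| = 3 ≤ 3 ✓
- |vy| = |'cb'| = 2 > 0 ✓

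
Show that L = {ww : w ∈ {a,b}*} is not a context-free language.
Assume for contradiction that L is context-free, and let p ≥ 1 be the pumping length given by the pumping lemma for CFLs.
Choose s = a^p b^p a^p b^p. Then s ∈ L (take w = a^p b^p) and |s| = 4p ≥ p.
By the CFL pumping lemma, s = uvxyz for some u, v, x, y, z with |vxy| ≤ p, |vy| ≥ 1, and uv^i xy^i z ∈ L for every i ≥ 0.

Write s as four blocks A₁ B₁ A₂ B₂ with A₁ = A₂ = a^p and B₁ = B₂ = b^p. Since |vxy| ≤ p, the window vxy lies inside at most two adjacent blocks. Take i = 0 and let t = uxz, so |t| = 4p − |vy| with 1 ≤ |vy| ≤ p. If |t| is odd, t ∉ L immediately, so assume |vy| is even (hence |vy| ≥ 2) and |t|/2 = 2p − |vy|/2, which satisfies p ≤ |t|/2 ≤ 2p − 1.

Case 1 (vxy inside A₁B₁): t = a^(p−j) b^(p−l) a^p b^p with j + l = |vy|. The second half of t has length < 2p, so it is a suffix of the trailing a^p b^p and ends in b; the first half is a^(p−j) b^(p−l) a^((j+l)/2), which ends in a because (j+l)/2 ≥ 1. The halves differ, so t ∉ L.

Case 2 (vxy inside B₁A₂, straddling the middle): t = a^p b^(p−j) a^(p−l) b^p with j + l = |vy|. If t = ww, then w is a prefix of t of length ≥ p, so w begins with a^p; and w is a suffix of t of length ≥ p, so w ends with b^p. That forces |w| ≥ 2p, contradicting |w| = |t|/2 ≤ 2p − 1. So t ∉ L.

Case 3 (vxy inside A₂B₂): t = a^p b^p a^(p−j) b^(p−l) with j + l = |vy|. The first half of t is a prefix of a^p b^p, so it begins with a; the second half is b^((j+l)/2) a^(p−j) b^(p−l), which begins with b. The halves differ, so t ∉ L.

In every case uv⁰xy⁰z = uxz ∉ L.

This contradicts the CFL pumping lemma, which requires uv^i xy^i z ∈ L for all i ≥ 0.
Hence L = {ww : w ∈ {a,b}*} is not context-free. ∎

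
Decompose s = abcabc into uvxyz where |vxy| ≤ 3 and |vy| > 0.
u='ab', v='c', x='a', y='b', z='c'

For s = abcabc with pumping length p = 3:

One valid decomposition:
- u = 'ab'
- v = 'c'
- x = 'a'
- y = 'b'
- z = 'c'

Verification:
- uvxyz = 'ab' + 'c' + 'a' + 'b' + 'c' = abcabc ✓
- |vxy| = |'cab'| = 3 ≤ 3 ✓
- |vy| = |'cb'| = 2 > 0 ✓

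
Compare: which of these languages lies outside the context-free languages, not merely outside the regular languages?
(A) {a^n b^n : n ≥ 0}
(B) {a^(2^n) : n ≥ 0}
(B) {a^(2^n) : n ≥ 0}

(B) {a^(2^n) : n ≥ 0} requires the CFL pumping lemma.

- {a^n b^n : n ≥ 0} is context-free (but not regular)
  • Can be shown non-regular with the regular pumping lemma
  • After pumping, the number of a's and b's become unequal

- {a^(2^n) : n ≥ 0} is NOT context-free
  • Requires the CFL pumping lemma to prove
  • Gaps between powers of 2 grow exponentially

The CFL pumping lemma is "stronger" in that it can prove non-membership
in the larger class of context-free languages.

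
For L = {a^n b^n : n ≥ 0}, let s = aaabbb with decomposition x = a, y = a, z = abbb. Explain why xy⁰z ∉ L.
xy⁰z = aabbb ∉ L

Pumping with i = 0 replaces y = a by y⁰ = ε:
- Original: s = xyz = aaabbb; aaabbb = a^3 b^3 has equal counts (3 = 3), so it is in L
- Pumped: xy⁰z = a · ε · abbb = aabbb
- aabbb has 2 a's and 3 b's; 2 ≠ 3, so it is not in L

The pumping lemma would require xy⁰z ∈ L, so this decomposition yields a contradiction.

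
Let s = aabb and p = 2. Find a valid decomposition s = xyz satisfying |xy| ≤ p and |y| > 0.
x = '', y = 'a', z = 'abb'

For s = aabb and p = 2, one valid decomposition is:
- x = '' (length 0)
- y = 'a' (length 1)
- z = 'abb' (length 3)

Verification:
- xyz = '' + 'a' + 'abb' = aabb ✓
- |xy| = 1 ≤ 2 ✓
- |y| = 1 > 0 ✓

All pumping lemma constraints are satisfied.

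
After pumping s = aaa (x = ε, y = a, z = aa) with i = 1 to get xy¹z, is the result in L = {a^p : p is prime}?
Yes

xy¹z = ε · a · aa = aaa.
aaa has length 3, which is prime, so it is in L.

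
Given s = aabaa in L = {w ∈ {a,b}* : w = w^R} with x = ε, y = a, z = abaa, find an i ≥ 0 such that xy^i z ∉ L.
i = 0

xy⁰z = ε · ε · abaa = abaa; abaa reversed is aaba ≠ abaa, so it is not a palindrome and is not in L.
(Other choices also work, e.g. i = 2, 3; only i = 1 is guaranteed to stay in L since xy¹z = s.)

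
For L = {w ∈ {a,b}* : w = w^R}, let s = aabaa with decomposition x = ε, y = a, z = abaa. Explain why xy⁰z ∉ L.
xy⁰z = abaa ∉ L

Pumping with i = 0 replaces y = a by y⁰ = ε:
- Original: s = xyz = aabaa; aabaa reversed is aabaa, the same string, so it is a palindrome and is in L
- Pumped: xy⁰z = ε · ε · abaa = abaa
- abaa reversed is aaba ≠ abaa, so it is not a palindrome and is not in L

The pumping lemma would require xy⁰z ∈ L, so this decomposition yields a contradiction.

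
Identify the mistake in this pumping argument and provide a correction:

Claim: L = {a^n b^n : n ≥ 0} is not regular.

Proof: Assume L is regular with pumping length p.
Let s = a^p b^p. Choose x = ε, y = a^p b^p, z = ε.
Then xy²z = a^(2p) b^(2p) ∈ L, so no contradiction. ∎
Error: The decomposition violates |xy| ≤ p. With y = a^p b^p, |xy| = |y| = 2p > p. (The proof also miscomputes xy²z, which would be a^p b^p a^p b^p rather than a^(2p) b^(2p), and it wrongly treats one harmless decomposition as settling the matter — the prover does not get to choose the decomposition.)

Correction: The pumping lemma requires |xy| ≤ p, and the argument must handle every decomposition satisfying |xy| ≤ p, |y| ≥ 1. Since s starts with p a's, any such y consists only of a's, say y = a^k with k ≥ 1. Then xy²z = a^(p+k) b^p has unequal numbers of a's and b's, so xy²z ∉ L — the required contradiction.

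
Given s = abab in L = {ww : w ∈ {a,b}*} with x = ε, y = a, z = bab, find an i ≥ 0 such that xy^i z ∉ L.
i = 0

xy⁰z = ε · ε · bab = bab; bab has odd length 3, so it cannot be written as ww and is not in L.
(Other choices also work, e.g. i = 2, 3; only i = 1 is guaranteed to stay in L since xy¹z = s.)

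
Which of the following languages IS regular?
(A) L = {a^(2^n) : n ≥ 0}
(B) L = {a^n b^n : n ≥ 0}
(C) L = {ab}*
(C) {ab}*

(C) L = {ab}* is regular.

This can be recognized by a finite automaton (DFA/NFA).
Regular expressions like {ab}* define regular languages.

The other choices are not regular:
- {a^n b^n : n ≥ 0}: After pumping, the number of a's and b's become unequal
- {a^(2^n) : n ≥ 0}: After pumping, length is no longer a power of 2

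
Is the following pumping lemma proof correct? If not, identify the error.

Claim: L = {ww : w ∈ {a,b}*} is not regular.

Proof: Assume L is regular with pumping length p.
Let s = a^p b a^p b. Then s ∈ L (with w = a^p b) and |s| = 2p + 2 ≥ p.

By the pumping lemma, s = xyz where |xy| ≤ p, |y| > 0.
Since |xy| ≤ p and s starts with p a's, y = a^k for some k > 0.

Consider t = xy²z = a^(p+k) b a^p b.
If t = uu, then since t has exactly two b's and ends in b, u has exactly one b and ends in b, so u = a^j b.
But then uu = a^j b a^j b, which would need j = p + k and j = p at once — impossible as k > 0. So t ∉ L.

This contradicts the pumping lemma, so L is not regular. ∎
The proof is correct.

This proof is valid because:
1. s = a^p b a^p b is in L and is chosen in terms of p, so |s| ≥ p holds for every p
2. The decomposition analysis is correct: |xy| ≤ p forces y to lie inside the leading a's
3. The contradiction is valid: the argument shows a^(p+k) b a^p b cannot be split into two equal halves
4. The conclusion follows logically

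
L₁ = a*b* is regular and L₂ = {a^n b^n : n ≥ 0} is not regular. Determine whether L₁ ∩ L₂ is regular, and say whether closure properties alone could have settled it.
No — L₁ ∩ L₂ is not regular.

Every string a^n b^n already lies in a*b*, so L₁ ∩ L₂ = {a^n b^n : n ≥ 0} = L₂ itself, which is the standard non-regular language (pump s = a^p b^p).

Note that the bare facts "L₁ regular, L₂ non-regular" do not settle the question by themselves: the closure of regular languages under ∪, ∩, complement and difference applies only when BOTH operands are regular. With a non-regular operand the result can come out regular or non-regular depending on the specific languages, so one has to work out L₁ ∩ L₂ for this particular pair, as above.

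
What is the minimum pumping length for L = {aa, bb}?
p = 3

For a finite language L, the pumping lemma holds vacuously if p > max|s| for s ∈ L.

The longest string in L = {aa, bb} has length 2.
If p = 3, then no string s ∈ L has |s| ≥ p, so the condition is vacuously true.

The minimum pumping length is p = 3.

Why no smaller p works: for any p ≤ 2, the longest string s ∈ L has |s| = 2 ≥ p, so it would
have to be pumpable; but pumping up (i = 2, 3, ...) produces ever longer strings, which cannot all lie in the
finite language L. So the pumping property fails for every p ≤ 2.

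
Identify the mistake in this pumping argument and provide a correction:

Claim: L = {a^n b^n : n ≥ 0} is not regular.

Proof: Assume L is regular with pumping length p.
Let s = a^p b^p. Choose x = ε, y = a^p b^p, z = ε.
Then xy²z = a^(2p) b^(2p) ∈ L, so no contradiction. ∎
Error: The decomposition violates |xy| ≤ p. With y = a^p b^p, |xy| = |y| = 2p > p. (The proof also miscomputes xy²z, which would be a^p b^p a^p b^p rather than a^(2p) b^(2p), and it wrongly treats one harmless decomposition as settling the matter — the prover does not get to choose the decomposition.)

Correction: The pumping lemma requires |xy| ≤ p, and the argument must handle every decomposition satisfying |xy| ≤ p, |y| ≥ 1. Since s starts with p a's, any such y consists only of a's, say y = a^k with k ≥ 1. Then xy²z = a^(p+k) b^p has unequal numbers of a's and b's, so xy²z ∉ L — the required contradiction.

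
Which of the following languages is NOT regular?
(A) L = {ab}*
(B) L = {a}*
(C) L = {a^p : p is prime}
(C) {a^p : p is prime}

(C) L = {a^p : p is prime} is NOT regular.

The pumping lemma can be used to prove this:
After pumping, the length becomes composite

The other languages are regular because they can be recognized by finite automata.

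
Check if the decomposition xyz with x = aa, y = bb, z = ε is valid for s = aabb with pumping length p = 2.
Violated: |xy| ≤ p

The decomposition x = aa, y = bb, z = ε for s = aabb with p = 2
violates the constraint: |xy| ≤ p

|xy| = |aabb| = 4 > 2 = p. The decomposition puts too many characters in xy.

Pumping lemma constraints:
1. xyz = s (decomposition is valid)
2. |xy| ≤ p
3. |y| > 0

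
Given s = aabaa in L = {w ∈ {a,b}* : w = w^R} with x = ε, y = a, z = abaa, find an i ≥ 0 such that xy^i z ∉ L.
i = 2

xy²z = ε · aa · abaa = aaabaa; aaabaa reversed is aabaaa ≠ aaabaa, so it is not a palindrome and is not in L.
(Other choices also work, e.g. i = 0, 3; only i = 1 is guaranteed to stay in L since xy¹z = s.)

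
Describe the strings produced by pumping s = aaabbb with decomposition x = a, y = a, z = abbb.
{xy^i z : i ≥ 0} = {a^(2+i) b^3 : i ≥ 0} = {aabbb, aaabbb, aaaabbb, ...}

With x = a, y = a, z = abbb: Starting with aaabbb and pumping the second 'a', we get strings with 2+i a's followed by 3 b's for i = 0, 1, 2, ...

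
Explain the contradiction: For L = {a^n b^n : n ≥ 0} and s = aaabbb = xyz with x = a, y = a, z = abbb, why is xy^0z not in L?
xy⁰z = aabbb ∉ L

Pumping with i = 0 replaces y = a by y⁰ = ε:
- Original: s = xyz = aaabbb; aaabbb = a^3 b^3 has equal counts (3 = 3), so it is in L
- Pumped: xy⁰z = a · ε · abbb = aabbb
- aabbb has 2 a's and 3 b's; 2 ≠ 3, so it is not in L

The pumping lemma would require xy⁰z ∈ L, so this decomposition yields a contradiction.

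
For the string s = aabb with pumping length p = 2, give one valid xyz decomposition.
x = 'a', y = 'a', z = 'bb'

For s = aabb and p = 2, one valid decomposition is:
- x = 'a' (length 1)
- y = 'a' (length 1)
- z = 'bb' (length 2)

Verification:
- xyz = 'a' + 'a' + 'bb' = aabb ✓
- |xy| = 2 ≤ 2 ✓
- |y| = 1 > 0 ✓

All pumping lemma constraints are satisfied.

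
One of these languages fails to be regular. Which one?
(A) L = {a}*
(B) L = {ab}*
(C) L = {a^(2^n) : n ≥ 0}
(C) {a^(2^n) : n ≥ 0}

(C) L = {a^(2^n) : n ≥ 0} is NOT regular.

The pumping lemma can be used to prove this:
After pumping, length is no longer a power of 2

The other languages are regular because they can be recognized by finite automata.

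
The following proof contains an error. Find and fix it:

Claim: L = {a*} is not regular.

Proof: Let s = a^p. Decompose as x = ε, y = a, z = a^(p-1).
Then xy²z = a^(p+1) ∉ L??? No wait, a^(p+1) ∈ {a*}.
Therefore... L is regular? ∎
Error: The proof attempts to show a*  is not regular, but a* IS regular!

Correction: a* is a regular language (recognized by a simple DFA with one accepting state and self-loop on 'a'). The pumping lemma can only prove non-regularity, not regularity. For regular languages, pumping always works.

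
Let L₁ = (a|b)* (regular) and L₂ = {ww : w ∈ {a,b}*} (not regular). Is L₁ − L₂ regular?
No — L₁ − L₂ is not regular.

L₁ − L₂ is the complement of {ww} within {a,b}*. If it were regular, its complement {ww} would be regular as well (regular languages are closed under complement) — contradiction. So L₁ − L₂ is not regular.

Note that the bare facts "L₁ regular, L₂ non-regular" do not settle the question by themselves: the closure of regular languages under ∪, ∩, complement and difference applies only when BOTH operands are regular. With a non-regular operand the result can come out regular or non-regular depending on the specific languages, so one has to work out L₁ − L₂ for this particular pair, as above.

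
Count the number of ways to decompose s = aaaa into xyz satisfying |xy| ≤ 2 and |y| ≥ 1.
3

For s = 'aaaa' with pumping length p = 2:

Constraints: |xy| ≤ 2, |y| > 0

Valid decompositions (|xy| ≤ p, |y| ≥ 1):
  • x='', y='a', z='aaa'
  • x='a', y='a', z='aa'
  • x='', y='aa', z='aa'

Total count: 3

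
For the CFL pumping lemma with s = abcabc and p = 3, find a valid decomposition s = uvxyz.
u='ab', v='c', x='a', y='b', z='c'

For s = abcabc with pumping length p = 3:

One valid decomposition:
- u = 'ab'
- v = 'c'
- x = 'a'
- y = 'b'
- z = 'c'

Verification:
- uvxyz = 'ab' + 'c' + 'a' + 'b' + 'c' = abcabc ✓
- |vxy| = |'cab'| = 3 ≤ 3 ✓
- |vy| = |'cb'| = 2 > 0 ✓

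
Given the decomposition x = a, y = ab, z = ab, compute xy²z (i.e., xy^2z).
aababab

Given x = 'a', y = 'ab', z = 'ab' and i = 2:

xy^2z = x + y·y·...·y (2 times) + z
       = 'a' + 'ab'^2 + 'ab'
       = 'a' + 'abab' + 'ab'
       = 'aababab'

The pumped string is 'aababab' with length 7.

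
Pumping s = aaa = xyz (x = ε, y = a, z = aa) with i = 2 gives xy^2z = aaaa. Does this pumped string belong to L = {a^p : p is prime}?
No

xy²z = ε · aa · aa = aaaa.
aaaa has length 4 = 2 × 2, which is not prime, so it is not in L.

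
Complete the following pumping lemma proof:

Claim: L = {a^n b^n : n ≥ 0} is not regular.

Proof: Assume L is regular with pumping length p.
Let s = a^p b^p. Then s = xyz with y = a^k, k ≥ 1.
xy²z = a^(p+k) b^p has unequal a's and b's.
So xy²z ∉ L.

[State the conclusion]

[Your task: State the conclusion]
This contradicts the pumping lemma for regular languages,
which guarantees xy^i z ∈ L for all i ≥ 0.

Since our assumption that L is regular leads to a contradiction,
we conclude that L = {a^n b^n : n ≥ 0} is NOT regular. ∎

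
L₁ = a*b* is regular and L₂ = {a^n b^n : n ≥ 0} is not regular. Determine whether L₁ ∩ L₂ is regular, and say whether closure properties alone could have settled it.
No — L₁ ∩ L₂ is not regular.

Every string a^n b^n already lies in a*b*, so L₁ ∩ L₂ = {a^n b^n : n ≥ 0} = L₂ itself, which is the standard non-regular language (pump s = a^p b^p).

Note that the bare facts "L₁ regular, L₂ non-regular" do not settle the question by themselves: the closure of regular languages under ∪, ∩, complement and difference applies only when BOTH operands are regular. With a non-regular operand the result can come out regular or non-regular depending on the specific languages, so one has to work out L₁ ∩ L₂ for this particular pair, as above.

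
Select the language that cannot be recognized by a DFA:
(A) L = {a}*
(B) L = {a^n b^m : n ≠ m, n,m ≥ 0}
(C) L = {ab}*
(B) {a^n b^m : n ≠ m, n,m ≥ 0}

(B) L = {a^n b^m : n ≠ m, n,m ≥ 0} is NOT regular.

The pumping lemma can be used to prove this:
After pumping a's, we can make n = m

The other languages are regular because they can be recognized by finite automata.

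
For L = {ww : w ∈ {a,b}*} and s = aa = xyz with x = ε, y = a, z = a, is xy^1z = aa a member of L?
Yes

xy¹z = ε · a · a = aa.
aa splits into halves a · a, which are equal, so it is in L (w = a).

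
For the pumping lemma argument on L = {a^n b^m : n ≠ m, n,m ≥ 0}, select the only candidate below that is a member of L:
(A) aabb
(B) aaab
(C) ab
(B) aaab

The pumping lemma is applied to a string s that lies in L, so first check membership of each option:
- (A) aabb = a^2 b^2 has n = m = 2, so it is not in L ✗
- (B) aaab = a^3 b^1 with 3 ≠ 1, so it is in L ✓
- (C) ab = a^1 b^1 has n = m = 1, so it is not in L ✗

Only (B) aaab is in L, so it is the only candidate that could play the role of s.
(In a complete proof one picks s in terms of the pumping length p so that |s| ≥ p is guaranteed; a fixed string like aaab illustrates the shape of such an s.)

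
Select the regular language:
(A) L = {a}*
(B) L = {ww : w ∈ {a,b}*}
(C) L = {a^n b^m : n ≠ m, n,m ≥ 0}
(A) {a}*

(A) L = {a}* is regular.

This can be recognized by a finite automaton (DFA/NFA).
Regular expressions like {a}* define regular languages.

The other choices are not regular:
- {a^n b^m : n ≠ m, n,m ≥ 0}: After pumping a's, we can make n = m
- {ww : w ∈ {a,b}*}: After pumping, the two halves no longer match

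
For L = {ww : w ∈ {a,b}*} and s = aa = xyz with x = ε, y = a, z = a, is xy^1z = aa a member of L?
Yes

xy¹z = ε · a · a = aa.
aa splits into halves a · a, which are equal, so it is in L (w = a).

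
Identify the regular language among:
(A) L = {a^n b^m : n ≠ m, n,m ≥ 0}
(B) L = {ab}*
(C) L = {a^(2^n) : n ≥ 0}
(B) {ab}*

(B) L = {ab}* is regular.

This can be recognized by a finite automaton (DFA/NFA).
Regular expressions like {ab}* define regular languages.

The other choices are not regular:
- {a^n b^m : n ≠ m, n,m ≥ 0}: After pumping a's, we can make n = m
- {a^(2^n) : n ≥ 0}: After pumping, length is no longer a power of 2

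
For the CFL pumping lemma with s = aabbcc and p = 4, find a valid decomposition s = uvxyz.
u='a', v='a', x='bb', y='c', z='c'

For s = aabbcc with pumping length p = 4:

One valid decomposition:
- u = 'a'
- v = 'a'
- x = 'bb'
- y = 'c'
- z = 'c'

Verification:
- uvxyz = 'a' + 'a' + 'bb' + 'c' + 'c' = aabbcc ✓
- |vxy| = |'abbc'| = 4 ≤ 4 ✓
- |vy| = |'ac'| = 2 > 0 ✓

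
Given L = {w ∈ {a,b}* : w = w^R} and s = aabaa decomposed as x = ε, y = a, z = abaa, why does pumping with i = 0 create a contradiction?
xy⁰z = abaa ∉ L

Pumping with i = 0 replaces y = a by y⁰ = ε:
- Original: s = xyz = aabaa; aabaa reversed is aabaa, the same string, so it is a palindrome and is in L
- Pumped: xy⁰z = ε · ε · abaa = abaa
- abaa reversed is aaba ≠ abaa, so it is not a palindrome and is not in L

The pumping lemma would require xy⁰z ∈ L, so this decomposition yields a contradiction.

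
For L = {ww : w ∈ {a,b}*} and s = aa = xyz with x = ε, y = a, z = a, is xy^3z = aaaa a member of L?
Yes

xy³z = ε · aaa · a = aaaa.
aaaa splits into halves aa · aa, which are equal, so it is in L (w = aa).
(A single pumped string landing in L is not a contradiction by itself; a non-regularity proof needs some i for which xy^i z ∉ L, for every admissible decomposition.)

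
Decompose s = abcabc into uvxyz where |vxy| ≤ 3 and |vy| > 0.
u='ab', v='c', x='a', y='b', z='c'

For s = abcabc with pumping length p = 3:

One valid decomposition:
- u = 'ab'
- v = 'c'
- x = 'a'
- y = 'b'
- z = 'c'

Verification:
- uvxyz = 'ab' + 'c' + 'a' + 'b' + 'c' = abcabc ✓
- |vxy| = |'cab'| = 3 ≤ 3 ✓
- |vy| = |'cb'| = 2 > 0 ✓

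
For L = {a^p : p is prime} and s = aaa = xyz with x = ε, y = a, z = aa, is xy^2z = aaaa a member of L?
No

xy²z = ε · aa · aa = aaaa.
aaaa has length 4 = 2 × 2, which is not prime, so it is not in L.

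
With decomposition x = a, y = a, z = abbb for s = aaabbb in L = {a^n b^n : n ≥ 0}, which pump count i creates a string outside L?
i = 3

xy³z = a · aaa · abbb = aaaaabbb; aaaaabbb has 5 a's and 3 b's; 5 ≠ 3, so it is not in L.
(Other choices also work, e.g. i = 0, 2; only i = 1 is guaranteed to stay in L since xy¹z = s.)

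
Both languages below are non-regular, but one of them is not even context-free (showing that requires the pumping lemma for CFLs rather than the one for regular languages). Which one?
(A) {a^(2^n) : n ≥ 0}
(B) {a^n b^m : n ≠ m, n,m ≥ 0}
(A) {a^(2^n) : n ≥ 0}

(A) {a^(2^n) : n ≥ 0} requires the CFL pumping lemma.

- {a^n b^m : n ≠ m, n,m ≥ 0} is context-free (but not regular)
  • Can be shown non-regular with the regular pumping lemma
  • After pumping a's, we can make n = m

- {a^(2^n) : n ≥ 0} is NOT context-free
  • Requires the CFL pumping lemma to prove
  • Gaps between powers of 2 grow exponentially

The CFL pumping lemma is "stronger" in that it can prove non-membership
in the larger class of context-free languages.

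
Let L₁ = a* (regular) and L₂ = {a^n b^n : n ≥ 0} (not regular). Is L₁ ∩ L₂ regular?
Yes — L₁ ∩ L₂ is regular.

A string of a* contains no b's, and the only string of {a^n b^n} with no b's is ε (n = 0). So L₁ ∩ L₂ = {ε}, a finite language, which is regular.

Note that the bare facts "L₁ regular, L₂ non-regular" do not settle the question by themselves: the closure of regular languages under ∪, ∩, complement and difference applies only when BOTH operands are regular. With a non-regular operand the result can come out regular or non-regular depending on the specific languages, so one has to work out L₁ ∩ L₂ for this particular pair, as above.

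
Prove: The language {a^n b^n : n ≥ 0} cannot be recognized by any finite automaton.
Assume for contradiction that L is regular, and let p ≥ 1 be the pumping length given by the pumping lemma.
Choose s = a^p b^p. Then s ∈ L and |s| = 2p ≥ p.
By the pumping lemma, s = xyz for some x, y, z with |xy| ≤ p, |y| ≥ 1, and xy^i z ∈ L for every i ≥ 0.
Since |xy| ≤ p and the first p symbols of s are all a's, we must have y = a^k for some k with 1 ≤ k ≤ p.

Take i = 0: xy⁰z = a^(p − k) b^p.
This string has p − k a's but p b's, and p − k < p because k ≥ 1. So xy⁰z ∉ L.

This contradicts the pumping lemma, which requires xy^i z ∈ L for all i ≥ 0.
Hence L = {a^n b^n : n ≥ 0} is not regular. ∎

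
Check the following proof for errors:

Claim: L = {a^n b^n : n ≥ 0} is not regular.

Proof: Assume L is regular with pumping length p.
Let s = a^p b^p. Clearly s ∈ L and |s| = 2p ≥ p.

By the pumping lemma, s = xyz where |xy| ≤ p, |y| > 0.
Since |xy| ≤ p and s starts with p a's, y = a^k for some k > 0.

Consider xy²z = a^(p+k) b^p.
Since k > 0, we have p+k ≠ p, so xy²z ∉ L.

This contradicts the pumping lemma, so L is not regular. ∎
The proof is correct.

This proof is valid because:
1. The string s = a^p b^p is correctly in L
2. The decomposition analysis is correct: y must consist only of a's
3. The contradiction is valid: pumping increases a's but not b's
4. The conclusion follows logically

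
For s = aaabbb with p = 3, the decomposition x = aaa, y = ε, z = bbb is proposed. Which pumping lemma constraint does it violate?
Violated: |y| > 0

The decomposition x = aaa, y = ε, z = bbb for s = aaabbb with p = 3
violates the constraint: |y| > 0

|y| = 0, but the pumping lemma requires |y| > 0 (y must be non-empty).

Pumping lemma constraints:
1. xyz = s (decomposition is valid)
2. |xy| ≤ p
3. |y| > 0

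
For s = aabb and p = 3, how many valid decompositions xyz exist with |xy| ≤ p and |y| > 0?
6

For s = 'aabb' with pumping length p = 3:

Constraints: |xy| ≤ 3, |y| > 0

Valid decompositions (|xy| ≤ p, |y| ≥ 1):
  • x='', y='a', z='abb'
  • x='a', y='a', z='bb'
  • x='', y='aa', z='bb'
  • x='aa', y='b', z='b'
  • x='a', y='ab', z='b'
  • x='', y='aab', z='b'

Total count: 6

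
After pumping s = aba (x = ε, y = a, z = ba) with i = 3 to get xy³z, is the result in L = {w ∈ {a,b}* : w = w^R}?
No

xy³z = ε · aaa · ba = aaaba.
aaaba reversed is abaaa ≠ aaaba, so it is not a palindrome and is not in L.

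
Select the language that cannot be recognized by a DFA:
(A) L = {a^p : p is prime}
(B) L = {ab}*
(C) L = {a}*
(A) {a^p : p is prime}

(A) L = {a^p : p is prime} is NOT regular.

The pumping lemma can be used to prove this:
After pumping, the length becomes composite

The other languages are regular because they can be recognized by finite automata.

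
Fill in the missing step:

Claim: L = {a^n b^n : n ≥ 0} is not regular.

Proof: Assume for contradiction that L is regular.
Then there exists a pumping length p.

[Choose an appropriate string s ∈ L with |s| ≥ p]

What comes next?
s = a^p b^p

This string is in L (has equal a's and b's) and has length 2p ≥ p.
Any decomposition xyz with |xy| ≤ p means y consists only of a's,
so pumping will unbalance the counts.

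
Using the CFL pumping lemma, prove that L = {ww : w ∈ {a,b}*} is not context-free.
Assume for contradiction that L is context-free, and let p ≥ 1 be the pumping length given by the pumping lemma for CFLs.
Choose s = a^p b^p a^p b^p. Then s ∈ L (take w = a^p b^p) and |s| = 4p ≥ p.
By the CFL pumping lemma, s = uvxyz for some u, v, x, y, z with |vxy| ≤ p, |vy| ≥ 1, and uv^i xy^i z ∈ L for every i ≥ 0.

Write s as four blocks A₁ B₁ A₂ B₂ with A₁ = A₂ = a^p and B₁ = B₂ = b^p. Since |vxy| ≤ p, the window vxy lies inside at most two adjacent blocks. Take i = 0 and let t = uxz, so |t| = 4p − |vy| with 1 ≤ |vy| ≤ p. If |t| is odd, t ∉ L immediately, so assume |vy| is even (hence |vy| ≥ 2) and |t|/2 = 2p − |vy|/2, which satisfies p ≤ |t|/2 ≤ 2p − 1.

Case 1 (vxy inside A₁B₁): t = a^(p−j) b^(p−l) a^p b^p with j + l = |vy|. The second half of t has length < 2p, so it is a suffix of the trailing a^p b^p and ends in b; the first half is a^(p−j) b^(p−l) a^((j+l)/2), which ends in a because (j+l)/2 ≥ 1. The halves differ, so t ∉ L.

Case 2 (vxy inside B₁A₂, straddling the middle): t = a^p b^(p−j) a^(p−l) b^p with j + l = |vy|. If t = ww, then w is a prefix of t of length ≥ p, so w begins with a^p; and w is a suffix of t of length ≥ p, so w ends with b^p. That forces |w| ≥ 2p, contradicting |w| = |t|/2 ≤ 2p − 1. So t ∉ L.

Case 3 (vxy inside A₂B₂): t = a^p b^p a^(p−j) b^(p−l) with j + l = |vy|. The first half of t is a prefix of a^p b^p, so it begins with a; the second half is b^((j+l)/2) a^(p−j) b^(p−l), which begins with b. The halves differ, so t ∉ L.

In every case uv⁰xy⁰z = uxz ∉ L.

This contradicts the CFL pumping lemma, which requires uv^i xy^i z ∈ L for all i ≥ 0.
Hence L = {ww : w ∈ {a,b}*} is not context-free. ∎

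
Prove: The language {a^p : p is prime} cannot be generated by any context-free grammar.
Assume for contradiction that L is context-free, and let p ≥ 1 be the pumping length given by the pumping lemma for CFLs.
Choose a prime q with q ≥ p and let s = a^q. Then s ∈ L and |s| = q ≥ p.
By the CFL pumping lemma, s = uvxyz for some u, v, x, y, z with |vxy| ≤ p, |vy| ≥ 1, and uv^i xy^i z ∈ L for every i ≥ 0.
All symbols are a's, so only lengths matter: let k = |vy|, with 1 ≤ k ≤ p. Then |uv^i xy^i z| = q + (i − 1)k.

Take i = q + 1: the length is q + qk = q(k + 1).
Both factors satisfy q ≥ 2 and k + 1 ≥ 2, so q(k + 1) is composite and uv^(q+1) xy^(q+1) z ∉ L.

This contradicts the CFL pumping lemma, which requires uv^i xy^i z ∈ L for all i ≥ 0.
Hence L = {a^p : p is prime} is not context-free. ∎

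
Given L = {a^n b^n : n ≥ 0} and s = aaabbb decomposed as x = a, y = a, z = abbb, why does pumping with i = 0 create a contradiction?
xy⁰z = aabbb ∉ L

Pumping with i = 0 replaces y = a by y⁰ = ε:
- Original: s = xyz = aaabbb; aaabbb = a^3 b^3 has equal counts (3 = 3), so it is in L
- Pumped: xy⁰z = a · ε · abbb = aabbb
- aabbb has 2 a's and 3 b's; 2 ≠ 3, so it is not in L

The pumping lemma would require xy⁰z ∈ L, so this decomposition yields a contradiction.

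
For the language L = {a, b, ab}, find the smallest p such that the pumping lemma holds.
p = 3

For a finite language L, the pumping lemma holds vacuously if p > max|s| for s ∈ L.

The longest string in L = {a, b, ab} has length 2.
If p = 3, then no string s ∈ L has |s| ≥ p, so the condition is vacuously true.

The minimum pumping length is p = 3.

Why no smaller p works: for any p ≤ 2, the longest string s ∈ L has |s| = 2 ≥ p, so it would
have to be pumpable; but pumping up (i = 2, 3, ...) produces ever longer strings, which cannot all lie in the
finite language L. So the pumping property fails for every p ≤ 2.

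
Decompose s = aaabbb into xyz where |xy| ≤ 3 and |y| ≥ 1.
x = '', y = 'a', z = 'aabbb'

For s = aaabbb and p = 3, one valid decomposition is:
- x = '' (length 0)
- y = 'a' (length 1)
- z = 'aabbb' (length 5)

Verification:
- xyz = '' + 'a' + 'aabbb' = aaabbb ✓
- |xy| = 1 ≤ 3 ✓
- |y| = 1 > 0 ✓

All pumping lemma constraints are satisfied.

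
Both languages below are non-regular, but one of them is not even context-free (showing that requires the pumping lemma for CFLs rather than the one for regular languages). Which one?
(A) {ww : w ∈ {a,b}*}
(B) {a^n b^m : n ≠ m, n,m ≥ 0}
(A) {ww : w ∈ {a,b}*}

(A) {ww : w ∈ {a,b}*} requires the CFL pumping lemma.

- {a^n b^m : n ≠ m, n,m ≥ 0} is context-free (but not regular)
  • Can be shown non-regular with the regular pumping lemma
  • After pumping a's, we can make n = m

- {ww : w ∈ {a,b}*} is NOT context-free
  • Requires the CFL pumping lemma to prove
  • Cannot verify equality of two arbitrary substrings

The CFL pumping lemma is "stronger" in that it can prove non-membership
in the larger class of context-free languages.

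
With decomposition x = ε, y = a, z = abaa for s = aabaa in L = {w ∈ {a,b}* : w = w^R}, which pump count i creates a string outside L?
i = 2

xy²z = ε · aa · abaa = aaabaa; aaabaa reversed is aabaaa ≠ aaabaa, so it is not a palindrome and is not in L.
(Other choices also work, e.g. i = 0, 3; only i = 1 is guaranteed to stay in L since xy¹z = s.)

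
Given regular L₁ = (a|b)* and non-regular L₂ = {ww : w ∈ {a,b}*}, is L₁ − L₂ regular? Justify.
No — L₁ − L₂ is not regular.

L₁ − L₂ is the complement of {ww} within {a,b}*. If it were regular, its complement {ww} would be regular as well (regular languages are closed under complement) — contradiction. So L₁ − L₂ is not regular.

Note that the bare facts "L₁ regular, L₂ non-regular" do not settle the question by themselves: the closure of regular languages under ∪, ∩, complement and difference applies only when BOTH operands are regular. With a non-regular operand the result can come out regular or non-regular depending on the specific languages, so one has to work out L₁ − L₂ for this particular pair, as above.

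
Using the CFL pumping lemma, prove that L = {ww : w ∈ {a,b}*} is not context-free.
Assume for contradiction that L is context-free, and let p ≥ 1 be the pumping length given by the pumping lemma for CFLs.
Choose s = a^p b^p a^p b^p. Then s ∈ L (take w = a^p b^p) and |s| = 4p ≥ p.
By the CFL pumping lemma, s = uvxyz for some u, v, x, y, z with |vxy| ≤ p, |vy| ≥ 1, and uv^i xy^i z ∈ L for every i ≥ 0.

Write s as four blocks A₁ B₁ A₂ B₂ with A₁ = A₂ = a^p and B₁ = B₂ = b^p. Since |vxy| ≤ p, the window vxy lies inside at most two adjacent blocks. Take i = 0 and let t = uxz, so |t| = 4p − |vy| with 1 ≤ |vy| ≤ p. If |t| is odd, t ∉ L immediately, so assume |vy| is even (hence |vy| ≥ 2) and |t|/2 = 2p − |vy|/2, which satisfies p ≤ |t|/2 ≤ 2p − 1.

Case 1 (vxy inside A₁B₁): t = a^(p−j) b^(p−l) a^p b^p with j + l = |vy|. The second half of t has length < 2p, so it is a suffix of the trailing a^p b^p and ends in b; the first half is a^(p−j) b^(p−l) a^((j+l)/2), which ends in a because (j+l)/2 ≥ 1. The halves differ, so t ∉ L.

Case 2 (vxy inside B₁A₂, straddling the middle): t = a^p b^(p−j) a^(p−l) b^p with j + l = |vy|. If t = ww, then w is a prefix of t of length ≥ p, so w begins with a^p; and w is a suffix of t of length ≥ p, so w ends with b^p. That forces |w| ≥ 2p, contradicting |w| = |t|/2 ≤ 2p − 1. So t ∉ L.

Case 3 (vxy inside A₂B₂): t = a^p b^p a^(p−j) b^(p−l) with j + l = |vy|. The first half of t is a prefix of a^p b^p, so it begins with a; the second half is b^((j+l)/2) a^(p−j) b^(p−l), which begins with b. The halves differ, so t ∉ L.

In every case uv⁰xy⁰z = uxz ∉ L.

This contradicts the CFL pumping lemma, which requires uv^i xy^i z ∈ L for all i ≥ 0.
Hence L = {ww : w ∈ {a,b}*} is not context-free. ∎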